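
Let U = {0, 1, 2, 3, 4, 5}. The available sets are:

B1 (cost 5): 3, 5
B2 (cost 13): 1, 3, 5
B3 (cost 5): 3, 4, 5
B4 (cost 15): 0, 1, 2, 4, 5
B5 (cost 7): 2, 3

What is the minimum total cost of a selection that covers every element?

20

B1, B4 cover every element at cost 5 + 15 = 20.
Any cover uses at least 2 sets; among all covering selections none totals below 20.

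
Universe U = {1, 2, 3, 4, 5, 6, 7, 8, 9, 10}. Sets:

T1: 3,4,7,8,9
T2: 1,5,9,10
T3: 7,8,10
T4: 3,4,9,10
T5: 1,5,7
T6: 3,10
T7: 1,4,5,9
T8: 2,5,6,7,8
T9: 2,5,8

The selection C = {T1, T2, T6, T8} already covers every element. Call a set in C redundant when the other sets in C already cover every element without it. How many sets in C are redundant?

Drop T1: 4 uncovered — not redundant.
Drop T2: 1 uncovered — not redundant.
Drop T6: the rest still cover every element — redundant.
Drop T8: 2, 6 uncovered — not redundant.
1 redundant: T6.

1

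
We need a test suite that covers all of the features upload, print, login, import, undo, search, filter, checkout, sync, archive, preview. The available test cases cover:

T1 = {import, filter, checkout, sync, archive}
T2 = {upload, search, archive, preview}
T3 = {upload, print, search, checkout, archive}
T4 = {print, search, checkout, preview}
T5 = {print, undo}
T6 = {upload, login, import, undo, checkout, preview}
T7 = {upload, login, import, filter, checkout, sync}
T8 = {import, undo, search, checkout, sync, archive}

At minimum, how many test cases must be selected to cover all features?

3

T1, T3, T6 together cover {upload, print, login, import, undo, search, filter, checkout, sync, archive, preview} — every feature.
No 2 of the 8 test cases cover everything (all 28 pairs fall short), so 3 is minimum.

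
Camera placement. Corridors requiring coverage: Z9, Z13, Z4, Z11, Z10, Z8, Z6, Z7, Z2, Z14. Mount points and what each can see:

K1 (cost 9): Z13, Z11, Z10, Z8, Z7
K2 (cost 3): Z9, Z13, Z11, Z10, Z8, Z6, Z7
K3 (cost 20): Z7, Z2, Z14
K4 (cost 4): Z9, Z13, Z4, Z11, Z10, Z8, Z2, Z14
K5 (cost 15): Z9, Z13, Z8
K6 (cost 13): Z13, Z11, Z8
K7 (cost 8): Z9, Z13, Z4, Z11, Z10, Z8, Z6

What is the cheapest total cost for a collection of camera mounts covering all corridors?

7

K2, K4 cover every corridor at cost 3 + 4 = 7.
Any cover uses at least 2 camera mounts; among all covering selections none totals below 7.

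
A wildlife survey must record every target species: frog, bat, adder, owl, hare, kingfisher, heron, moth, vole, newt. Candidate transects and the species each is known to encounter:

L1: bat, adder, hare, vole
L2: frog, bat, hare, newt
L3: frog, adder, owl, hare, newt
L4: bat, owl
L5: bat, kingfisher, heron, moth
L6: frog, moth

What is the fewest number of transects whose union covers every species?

L1, L3, L5 together cover {frog, bat, adder, owl, hare, kingfisher, heron, moth, vole, newt} — every species.
No 2 of the 6 transects cover everything (all 15 pairs fall short), so 3 is minimum.

3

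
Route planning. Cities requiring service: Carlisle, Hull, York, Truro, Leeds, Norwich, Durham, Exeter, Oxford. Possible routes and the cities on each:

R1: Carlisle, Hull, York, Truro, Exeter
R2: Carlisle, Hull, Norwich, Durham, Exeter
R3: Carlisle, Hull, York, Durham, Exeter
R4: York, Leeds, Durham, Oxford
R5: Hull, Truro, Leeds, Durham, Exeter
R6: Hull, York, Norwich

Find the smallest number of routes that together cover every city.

R1, R2, R4 together cover {Carlisle, Hull, York, Truro, Leeds, Norwich, Durham, Exeter, Oxford} — every city.
No 2 of the 6 routes cover everything (all 15 pairs fall short), so 3 is minimum.

3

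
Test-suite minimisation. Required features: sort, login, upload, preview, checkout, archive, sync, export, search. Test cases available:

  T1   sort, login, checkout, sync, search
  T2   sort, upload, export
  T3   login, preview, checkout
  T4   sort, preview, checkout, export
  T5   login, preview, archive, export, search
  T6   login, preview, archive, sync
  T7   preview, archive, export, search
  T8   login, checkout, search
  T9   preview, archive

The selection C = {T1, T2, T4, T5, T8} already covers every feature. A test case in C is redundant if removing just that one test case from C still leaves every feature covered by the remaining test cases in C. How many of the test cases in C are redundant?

Drop T1: sync uncovered — not redundant.
Drop T2: upload uncovered — not redundant.
Drop T4: the rest still cover every feature — redundant.
Drop T5: archive uncovered — not redundant.
Drop T8: the rest still cover every feature — redundant.
2 redundant: T4, T8.

2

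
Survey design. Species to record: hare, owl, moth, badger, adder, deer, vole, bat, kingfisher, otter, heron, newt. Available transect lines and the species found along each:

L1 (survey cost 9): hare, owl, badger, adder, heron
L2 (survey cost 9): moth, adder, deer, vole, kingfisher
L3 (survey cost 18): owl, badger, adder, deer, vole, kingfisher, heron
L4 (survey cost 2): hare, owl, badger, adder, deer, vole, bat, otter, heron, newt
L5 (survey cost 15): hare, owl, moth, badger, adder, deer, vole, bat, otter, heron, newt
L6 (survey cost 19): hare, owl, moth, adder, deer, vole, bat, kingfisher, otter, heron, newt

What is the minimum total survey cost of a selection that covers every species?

11

L2, L4 cover every species at survey cost 9 + 2 = 11.
Any cover uses at least 2 transects; among all covering selections none totals below 11.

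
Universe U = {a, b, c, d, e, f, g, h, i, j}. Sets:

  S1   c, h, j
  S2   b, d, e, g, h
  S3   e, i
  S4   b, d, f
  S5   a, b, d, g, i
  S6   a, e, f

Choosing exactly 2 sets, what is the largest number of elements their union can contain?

Choosing S1, S5 covers {a, b, c, d, g, h, i, j} — 8 elements.
No choice of 2 sets does better; here e, f are left uncovered.

8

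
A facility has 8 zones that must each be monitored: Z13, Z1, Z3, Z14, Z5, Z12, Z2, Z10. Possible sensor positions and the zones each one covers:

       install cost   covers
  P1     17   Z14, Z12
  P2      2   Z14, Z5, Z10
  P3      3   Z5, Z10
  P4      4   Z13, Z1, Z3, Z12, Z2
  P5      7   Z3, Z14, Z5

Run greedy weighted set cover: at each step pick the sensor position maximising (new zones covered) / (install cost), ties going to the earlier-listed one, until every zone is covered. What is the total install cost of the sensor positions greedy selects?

Pick 1: P2 adds 3 new (Z14, Z5, Z10) at install cost 2 (ratio 3/2).
Pick 2: P4 adds 5 new (Z13, Z1, Z3, Z12, Z2) at install cost 4 (ratio 5/4).
Greedy total install cost: 2 + 4 = 6.

6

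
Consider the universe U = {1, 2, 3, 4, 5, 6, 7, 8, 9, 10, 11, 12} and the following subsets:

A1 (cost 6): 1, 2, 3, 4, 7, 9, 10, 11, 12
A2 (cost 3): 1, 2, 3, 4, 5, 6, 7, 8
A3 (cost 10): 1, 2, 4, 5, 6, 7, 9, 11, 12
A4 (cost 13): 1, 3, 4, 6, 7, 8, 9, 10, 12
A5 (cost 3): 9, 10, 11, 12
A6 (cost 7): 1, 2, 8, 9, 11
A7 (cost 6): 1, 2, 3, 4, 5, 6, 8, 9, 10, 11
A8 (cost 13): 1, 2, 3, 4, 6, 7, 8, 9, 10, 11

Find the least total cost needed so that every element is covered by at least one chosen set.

A2, A5 cover every element at cost 3 + 3 = 6.
Any cover uses at least 2 sets; among all covering selections none totals below 6.

6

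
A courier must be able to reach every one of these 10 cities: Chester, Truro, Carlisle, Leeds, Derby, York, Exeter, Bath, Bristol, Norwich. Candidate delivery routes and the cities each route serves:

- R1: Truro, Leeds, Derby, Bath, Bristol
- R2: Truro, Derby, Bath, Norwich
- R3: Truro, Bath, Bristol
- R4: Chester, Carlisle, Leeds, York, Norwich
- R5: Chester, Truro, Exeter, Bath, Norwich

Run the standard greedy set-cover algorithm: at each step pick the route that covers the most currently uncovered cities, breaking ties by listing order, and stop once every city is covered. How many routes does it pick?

3

Pick 1: R1 covers 5 new cities (Truro, Leeds, Derby, Bath, Bristol).
Pick 2: R4 covers 4 new cities (Chester, Carlisle, York, Norwich).
Pick 3: R5 covers 1 new cities (Exeter).
Greedy uses 3 routes.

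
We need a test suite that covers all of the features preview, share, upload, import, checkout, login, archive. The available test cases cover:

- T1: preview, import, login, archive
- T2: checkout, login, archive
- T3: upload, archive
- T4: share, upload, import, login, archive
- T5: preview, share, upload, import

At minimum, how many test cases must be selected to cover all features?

T2, T5 together cover {preview, share, upload, import, checkout, login, archive} — every feature.
No single test case contains all 7 features, so 2 is optimal.
Greedy (largest uncovered first) would take T4, T1, T2 — 3 test cases — but 2 suffice.

2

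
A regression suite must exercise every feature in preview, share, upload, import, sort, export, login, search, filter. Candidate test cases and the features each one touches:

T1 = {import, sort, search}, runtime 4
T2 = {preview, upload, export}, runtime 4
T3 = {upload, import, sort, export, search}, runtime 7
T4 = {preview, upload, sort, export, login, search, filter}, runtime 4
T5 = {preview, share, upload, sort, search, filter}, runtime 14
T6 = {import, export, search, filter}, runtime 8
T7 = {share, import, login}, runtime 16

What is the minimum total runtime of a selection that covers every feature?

20

T4, T7 cover every feature at runtime 4 + 16 = 20.
Any cover uses at least 2 test cases; among all covering selections none totals below 20.
Greedy by coverage-per-runtime would pick T4, T1, T5 for 22 — worse than the optimum 20.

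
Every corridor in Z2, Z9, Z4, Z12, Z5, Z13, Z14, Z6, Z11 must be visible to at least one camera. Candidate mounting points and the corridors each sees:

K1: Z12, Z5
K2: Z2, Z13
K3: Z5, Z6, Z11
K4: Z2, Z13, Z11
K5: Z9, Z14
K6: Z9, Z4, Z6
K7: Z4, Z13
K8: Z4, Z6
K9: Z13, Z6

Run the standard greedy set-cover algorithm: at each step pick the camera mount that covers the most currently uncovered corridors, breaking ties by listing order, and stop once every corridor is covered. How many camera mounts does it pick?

Pick 1: K3 covers 3 new corridors (Z5, Z6, Z11).
Pick 2: K2 covers 2 new corridors (Z2, Z13).
Pick 3: K5 covers 2 new corridors (Z9, Z14).
Pick 4: K1 covers 1 new corridors (Z12).
Pick 5: K6 covers 1 new corridors (Z4).
Greedy uses 5 camera mounts. (The true minimum is 4.)

5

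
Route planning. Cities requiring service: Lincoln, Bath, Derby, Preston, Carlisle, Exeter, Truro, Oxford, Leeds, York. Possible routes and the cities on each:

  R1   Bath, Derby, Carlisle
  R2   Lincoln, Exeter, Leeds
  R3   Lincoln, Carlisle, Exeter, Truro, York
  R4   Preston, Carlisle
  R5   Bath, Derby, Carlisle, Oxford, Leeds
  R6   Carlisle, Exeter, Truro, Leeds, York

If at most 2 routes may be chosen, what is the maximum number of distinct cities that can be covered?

9

Choosing R3, R5 covers {Lincoln, Bath, Derby, Carlisle, Exeter, Truro, Oxford, Leeds, York} — 9 cities.
No choice of 2 routes does better; here Preston is left uncovered.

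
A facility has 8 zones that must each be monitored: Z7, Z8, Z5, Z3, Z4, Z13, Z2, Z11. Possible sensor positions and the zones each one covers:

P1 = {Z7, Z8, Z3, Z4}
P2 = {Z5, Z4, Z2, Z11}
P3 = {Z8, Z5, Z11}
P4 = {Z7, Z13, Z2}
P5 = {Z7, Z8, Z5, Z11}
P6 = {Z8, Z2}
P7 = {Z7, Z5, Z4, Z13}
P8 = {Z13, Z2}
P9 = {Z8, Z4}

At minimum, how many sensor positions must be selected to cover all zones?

3

P1, P2, P4 together cover {Z7, Z8, Z5, Z3, Z4, Z13, Z2, Z11} — every zone.
No 2 of the 9 sensor positions cover everything (all 36 pairs fall short), so 3 is minimum.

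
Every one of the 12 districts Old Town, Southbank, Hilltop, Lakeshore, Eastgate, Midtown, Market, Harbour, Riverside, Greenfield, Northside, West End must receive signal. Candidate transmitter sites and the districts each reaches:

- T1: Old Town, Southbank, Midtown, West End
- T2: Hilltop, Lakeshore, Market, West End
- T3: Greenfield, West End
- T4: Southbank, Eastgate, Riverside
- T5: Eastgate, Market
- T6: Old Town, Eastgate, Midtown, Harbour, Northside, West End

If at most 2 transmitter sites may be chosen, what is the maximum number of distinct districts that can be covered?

9

Choosing T2, T6 covers {Old Town, Hilltop, Lakeshore, Eastgate, Midtown, Market, Harbour, Northside, West End} — 9 districts.
No choice of 2 transmitter sites does better; here Southbank, Riverside, Greenfield are left uncovered.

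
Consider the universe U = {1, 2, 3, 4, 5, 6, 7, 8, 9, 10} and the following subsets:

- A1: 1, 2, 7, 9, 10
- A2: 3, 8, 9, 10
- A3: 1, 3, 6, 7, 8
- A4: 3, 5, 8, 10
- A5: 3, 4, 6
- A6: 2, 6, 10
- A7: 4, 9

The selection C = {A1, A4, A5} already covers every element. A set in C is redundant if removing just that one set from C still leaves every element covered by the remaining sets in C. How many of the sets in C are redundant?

Drop A1: 1, 2, 7, 9 uncovered — not redundant.
Drop A4: 5, 8 uncovered — not redundant.
Drop A5: 4, 6 uncovered — not redundant.
None of the sets in C is redundant.

0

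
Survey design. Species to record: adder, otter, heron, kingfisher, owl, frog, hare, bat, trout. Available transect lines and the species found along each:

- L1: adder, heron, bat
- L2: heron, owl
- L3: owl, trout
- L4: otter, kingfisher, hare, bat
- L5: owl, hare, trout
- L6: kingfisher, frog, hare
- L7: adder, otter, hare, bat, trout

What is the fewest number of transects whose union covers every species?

L2, L6, L7 together cover {adder, otter, heron, kingfisher, owl, frog, hare, bat, trout} — every species.
No 2 of the 7 transects cover everything (all 21 pairs fall short), so 3 is minimum.

3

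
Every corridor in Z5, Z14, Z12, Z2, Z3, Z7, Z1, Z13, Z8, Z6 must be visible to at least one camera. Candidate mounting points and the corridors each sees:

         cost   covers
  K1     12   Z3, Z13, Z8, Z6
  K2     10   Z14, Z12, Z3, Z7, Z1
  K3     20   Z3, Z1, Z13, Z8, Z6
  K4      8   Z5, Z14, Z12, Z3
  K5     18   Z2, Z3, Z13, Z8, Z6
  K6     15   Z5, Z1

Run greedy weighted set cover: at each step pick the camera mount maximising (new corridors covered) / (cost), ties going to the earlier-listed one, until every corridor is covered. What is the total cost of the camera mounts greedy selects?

48

Pick 1: K2 adds 5 new (Z14, Z12, Z3, Z7, Z1) at cost 10 (ratio 5/10).
Pick 2: K1 adds 3 new (Z13, Z8, Z6) at cost 12 (ratio 3/12).
Pick 3: K4 adds 1 new (Z5) at cost 8 (ratio 1/8).
Pick 4: K5 adds 1 new (Z2) at cost 18 (ratio 1/18).
Greedy total cost: 10 + 12 + 8 + 18 = 48. (The true optimum is 36, so greedy overshoots here.)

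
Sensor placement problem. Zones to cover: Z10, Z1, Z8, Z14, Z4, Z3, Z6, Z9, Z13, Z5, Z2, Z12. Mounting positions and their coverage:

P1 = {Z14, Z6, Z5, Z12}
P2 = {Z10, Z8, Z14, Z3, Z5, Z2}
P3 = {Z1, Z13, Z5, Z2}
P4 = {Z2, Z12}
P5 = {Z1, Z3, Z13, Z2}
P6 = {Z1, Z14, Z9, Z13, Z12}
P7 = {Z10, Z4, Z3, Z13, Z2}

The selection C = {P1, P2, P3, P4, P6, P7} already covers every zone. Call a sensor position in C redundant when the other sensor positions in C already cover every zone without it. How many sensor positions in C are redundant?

2

Drop P1: Z6 uncovered — not redundant.
Drop P2: Z8 uncovered — not redundant.
Drop P3: the rest still cover every zone — redundant.
Drop P4: the rest still cover every zone — redundant.
Drop P6: Z9 uncovered — not redundant.
Drop P7: Z4 uncovered — not redundant.
2 redundant: P3, P4.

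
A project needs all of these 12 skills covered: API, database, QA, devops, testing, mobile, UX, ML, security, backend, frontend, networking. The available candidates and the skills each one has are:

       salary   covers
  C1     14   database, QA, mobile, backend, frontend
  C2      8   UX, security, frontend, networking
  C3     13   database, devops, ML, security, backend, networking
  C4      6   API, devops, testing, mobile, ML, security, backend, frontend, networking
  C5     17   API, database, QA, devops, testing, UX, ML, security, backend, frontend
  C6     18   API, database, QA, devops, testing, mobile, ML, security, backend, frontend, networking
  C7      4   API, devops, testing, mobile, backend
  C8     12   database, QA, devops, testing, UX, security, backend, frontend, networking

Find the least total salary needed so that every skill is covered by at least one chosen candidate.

C4, C8 cover every skill at salary 6 + 12 = 18.
Any cover uses at least 2 candidates; among all covering selections none totals below 18.

18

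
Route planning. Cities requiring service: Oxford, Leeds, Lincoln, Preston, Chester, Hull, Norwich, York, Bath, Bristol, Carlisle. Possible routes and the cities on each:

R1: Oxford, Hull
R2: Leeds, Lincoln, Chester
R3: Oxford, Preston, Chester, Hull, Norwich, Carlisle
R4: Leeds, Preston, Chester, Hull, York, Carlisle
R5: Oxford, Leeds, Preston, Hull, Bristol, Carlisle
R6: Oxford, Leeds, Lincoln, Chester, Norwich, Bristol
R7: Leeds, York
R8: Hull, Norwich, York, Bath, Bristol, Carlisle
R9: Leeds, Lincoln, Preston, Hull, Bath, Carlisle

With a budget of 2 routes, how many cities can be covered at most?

10

Choosing R4, R6 covers {Oxford, Leeds, Lincoln, Preston, Chester, Hull, Norwich, York, Bristol, Carlisle} — 10 cities.
No choice of 2 routes does better; here Bath is left uncovered.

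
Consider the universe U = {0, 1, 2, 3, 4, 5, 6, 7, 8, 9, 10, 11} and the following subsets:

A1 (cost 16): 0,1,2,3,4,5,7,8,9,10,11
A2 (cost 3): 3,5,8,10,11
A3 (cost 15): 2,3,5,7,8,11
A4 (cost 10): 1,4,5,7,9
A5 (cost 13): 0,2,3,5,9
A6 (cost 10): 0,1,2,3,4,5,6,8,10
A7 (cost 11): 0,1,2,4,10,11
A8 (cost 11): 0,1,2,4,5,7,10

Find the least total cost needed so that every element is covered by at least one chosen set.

23

A2, A4, A6 cover every element at cost 3 + 10 + 10 = 23.
Any cover uses at least 2 sets; among all covering selections none totals below 23.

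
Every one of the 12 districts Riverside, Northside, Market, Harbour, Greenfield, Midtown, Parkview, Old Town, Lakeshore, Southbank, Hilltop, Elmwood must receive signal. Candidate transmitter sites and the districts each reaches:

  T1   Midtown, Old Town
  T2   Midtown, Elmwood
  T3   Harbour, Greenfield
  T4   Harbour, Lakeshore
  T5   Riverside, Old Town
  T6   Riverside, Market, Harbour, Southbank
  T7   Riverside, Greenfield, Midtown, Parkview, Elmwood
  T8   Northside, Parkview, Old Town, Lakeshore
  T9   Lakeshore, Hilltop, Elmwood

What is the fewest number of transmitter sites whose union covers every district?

T6, T7, T8, T9 together cover {Riverside, Northside, Market, Harbour, Greenfield, Midtown, Parkview, Old Town, Lakeshore, Southbank, Hilltop, Elmwood} — every district.
No 3 of the 9 transmitter sites cover everything (all 84 triples fall short), so 4 is minimum.

4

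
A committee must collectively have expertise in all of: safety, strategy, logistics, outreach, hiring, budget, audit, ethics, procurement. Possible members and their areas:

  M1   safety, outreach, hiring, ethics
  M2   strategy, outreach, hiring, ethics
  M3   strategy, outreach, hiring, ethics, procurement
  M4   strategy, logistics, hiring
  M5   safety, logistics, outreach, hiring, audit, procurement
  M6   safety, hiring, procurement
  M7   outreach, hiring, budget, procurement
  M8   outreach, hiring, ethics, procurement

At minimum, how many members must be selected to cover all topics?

3

M2, M5, M7 together cover {safety, strategy, logistics, outreach, hiring, budget, audit, ethics, procurement} — every topic.
No 2 of the 8 members cover everything (all 28 pairs fall short), so 3 is minimum.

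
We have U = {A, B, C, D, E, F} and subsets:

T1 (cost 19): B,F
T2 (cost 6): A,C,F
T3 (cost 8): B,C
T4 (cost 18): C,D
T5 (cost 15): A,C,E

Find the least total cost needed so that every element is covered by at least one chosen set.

T2, T3, T4, T5 cover every element at cost 6 + 8 + 18 + 15 = 47.
Any cover uses at least 3 sets; among all covering selections none totals below 47.

47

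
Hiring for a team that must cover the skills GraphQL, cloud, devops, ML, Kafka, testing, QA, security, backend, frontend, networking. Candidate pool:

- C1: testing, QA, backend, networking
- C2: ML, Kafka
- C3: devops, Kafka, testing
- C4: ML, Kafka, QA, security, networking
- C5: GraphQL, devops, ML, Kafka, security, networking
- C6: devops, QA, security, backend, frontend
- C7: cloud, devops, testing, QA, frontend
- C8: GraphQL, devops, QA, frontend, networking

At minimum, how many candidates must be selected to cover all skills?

C1, C5, C7 together cover {GraphQL, cloud, devops, ML, Kafka, testing, QA, security, backend, frontend, networking} — every skill.
No 2 of the 8 candidates cover everything (all 28 pairs fall short), so 3 is minimum.

3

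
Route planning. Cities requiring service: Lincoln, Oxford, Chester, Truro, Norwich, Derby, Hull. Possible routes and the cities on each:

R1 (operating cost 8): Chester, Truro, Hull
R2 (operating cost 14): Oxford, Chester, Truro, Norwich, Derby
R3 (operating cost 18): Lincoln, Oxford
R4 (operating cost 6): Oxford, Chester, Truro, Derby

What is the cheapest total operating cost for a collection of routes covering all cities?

R1, R2, R3 cover every city at operating cost 8 + 14 + 18 = 40.
Any cover uses at least 3 routes; among all covering selections none totals below 40.
Greedy by coverage-per-operating cost would pick R4, R1, R2, R3 for 46 — worse than the optimum 40.

40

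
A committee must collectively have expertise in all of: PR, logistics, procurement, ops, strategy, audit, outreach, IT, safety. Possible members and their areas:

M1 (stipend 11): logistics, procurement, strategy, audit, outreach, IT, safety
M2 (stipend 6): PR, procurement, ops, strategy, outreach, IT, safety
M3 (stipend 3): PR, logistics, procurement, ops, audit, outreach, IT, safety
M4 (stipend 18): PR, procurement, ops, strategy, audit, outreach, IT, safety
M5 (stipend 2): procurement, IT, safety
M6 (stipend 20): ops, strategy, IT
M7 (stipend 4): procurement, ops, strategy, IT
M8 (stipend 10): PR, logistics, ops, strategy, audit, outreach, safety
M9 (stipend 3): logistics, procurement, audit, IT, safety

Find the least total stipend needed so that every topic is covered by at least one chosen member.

7

M3, M7 cover every topic at stipend 3 + 4 = 7.
Any cover uses at least 2 members; among all covering selections none totals below 7.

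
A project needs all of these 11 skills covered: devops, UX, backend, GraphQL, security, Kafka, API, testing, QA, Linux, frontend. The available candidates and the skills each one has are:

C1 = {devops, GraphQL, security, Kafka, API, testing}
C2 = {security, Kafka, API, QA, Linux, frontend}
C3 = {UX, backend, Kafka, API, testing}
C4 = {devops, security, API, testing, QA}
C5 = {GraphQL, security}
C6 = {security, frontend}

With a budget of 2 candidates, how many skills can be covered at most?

Choosing C1, C2 covers {devops, GraphQL, security, Kafka, API, testing, QA, Linux, frontend} — 9 skills.
No choice of 2 candidates does better; here UX, backend are left uncovered.

9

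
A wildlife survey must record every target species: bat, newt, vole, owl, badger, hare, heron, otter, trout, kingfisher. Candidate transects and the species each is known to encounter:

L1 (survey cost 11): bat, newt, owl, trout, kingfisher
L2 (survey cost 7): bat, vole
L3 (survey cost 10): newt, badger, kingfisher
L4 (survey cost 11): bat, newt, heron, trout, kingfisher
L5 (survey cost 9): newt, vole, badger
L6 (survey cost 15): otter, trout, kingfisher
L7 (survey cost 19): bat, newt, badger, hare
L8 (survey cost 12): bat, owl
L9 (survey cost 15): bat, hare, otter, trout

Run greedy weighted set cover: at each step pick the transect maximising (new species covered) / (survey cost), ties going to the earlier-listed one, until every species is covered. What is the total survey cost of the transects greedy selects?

46

Pick 1: L1 adds 5 new (bat, newt, owl, trout, kingfisher) at survey cost 11 (ratio 5/11).
Pick 2: L5 adds 2 new (vole, badger) at survey cost 9 (ratio 2/9).
Pick 3: L9 adds 2 new (hare, otter) at survey cost 15 (ratio 2/15).
Pick 4: L4 adds 1 new (heron) at survey cost 11 (ratio 1/11).
Greedy total survey cost: 11 + 9 + 15 + 11 = 46.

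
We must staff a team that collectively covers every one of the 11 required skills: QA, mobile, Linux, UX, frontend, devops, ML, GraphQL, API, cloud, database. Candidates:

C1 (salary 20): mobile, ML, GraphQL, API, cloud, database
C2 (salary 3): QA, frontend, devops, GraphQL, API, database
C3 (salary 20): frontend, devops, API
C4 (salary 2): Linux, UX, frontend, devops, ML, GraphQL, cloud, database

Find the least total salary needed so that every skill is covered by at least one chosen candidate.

25

C1, C2, C4 cover every skill at salary 20 + 3 + 2 = 25.
Any cover uses at least 3 candidates; among all covering selections none totals below 25.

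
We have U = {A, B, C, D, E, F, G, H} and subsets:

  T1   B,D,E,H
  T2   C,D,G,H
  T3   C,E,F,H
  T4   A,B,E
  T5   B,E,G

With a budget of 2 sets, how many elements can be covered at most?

7

Choosing T2, T4 covers {A, B, C, D, E, G, H} — 7 elements.
No choice of 2 sets does better; here F is left uncovered.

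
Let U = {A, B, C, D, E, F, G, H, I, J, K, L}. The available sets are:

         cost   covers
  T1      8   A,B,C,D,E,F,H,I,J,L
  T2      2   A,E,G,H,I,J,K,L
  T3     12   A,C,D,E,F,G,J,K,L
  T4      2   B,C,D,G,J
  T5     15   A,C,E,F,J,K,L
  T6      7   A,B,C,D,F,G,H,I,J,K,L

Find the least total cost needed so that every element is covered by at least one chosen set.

9

T2, T6 cover every element at cost 2 + 7 = 9.
Any cover uses at least 2 sets; among all covering selections none totals below 9.
Greedy by coverage-per-cost would pick T2, T4, T6 for 11 — worse than the optimum 9.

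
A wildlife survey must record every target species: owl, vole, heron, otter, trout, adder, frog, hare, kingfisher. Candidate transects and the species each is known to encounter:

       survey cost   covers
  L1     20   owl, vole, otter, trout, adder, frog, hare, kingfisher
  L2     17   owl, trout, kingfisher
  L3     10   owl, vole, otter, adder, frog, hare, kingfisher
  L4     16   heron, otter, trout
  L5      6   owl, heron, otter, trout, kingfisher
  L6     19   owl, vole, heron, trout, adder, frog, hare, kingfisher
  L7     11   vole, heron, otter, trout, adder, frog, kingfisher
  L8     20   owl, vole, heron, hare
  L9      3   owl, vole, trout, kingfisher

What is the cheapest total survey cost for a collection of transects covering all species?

L3, L5 cover every species at survey cost 10 + 6 = 16.
Any cover uses at least 2 transects; among all covering selections none totals below 16.

16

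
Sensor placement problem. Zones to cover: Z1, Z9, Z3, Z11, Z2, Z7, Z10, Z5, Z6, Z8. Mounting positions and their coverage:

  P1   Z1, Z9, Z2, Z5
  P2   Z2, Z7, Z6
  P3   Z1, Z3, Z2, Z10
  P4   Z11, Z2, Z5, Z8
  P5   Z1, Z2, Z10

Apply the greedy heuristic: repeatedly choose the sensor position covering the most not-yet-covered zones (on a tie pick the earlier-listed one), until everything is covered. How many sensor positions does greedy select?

Pick 1: P1 covers 4 new zones (Z1, Z9, Z2, Z5).
Pick 2: P2 covers 2 new zones (Z7, Z6).
Pick 3: P3 covers 2 new zones (Z3, Z10).
Pick 4: P4 covers 2 new zones (Z11, Z8).
Greedy uses 4 sensor positions.

4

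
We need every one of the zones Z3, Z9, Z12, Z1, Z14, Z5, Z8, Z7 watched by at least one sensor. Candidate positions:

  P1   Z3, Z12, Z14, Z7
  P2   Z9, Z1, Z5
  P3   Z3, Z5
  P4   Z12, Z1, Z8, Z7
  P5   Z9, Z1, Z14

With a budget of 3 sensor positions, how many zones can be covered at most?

Choosing P1, P2, P4 covers {Z3, Z9, Z12, Z1, Z14, Z5, Z8, Z7} — 8 zones.
That is all 8 zones.

8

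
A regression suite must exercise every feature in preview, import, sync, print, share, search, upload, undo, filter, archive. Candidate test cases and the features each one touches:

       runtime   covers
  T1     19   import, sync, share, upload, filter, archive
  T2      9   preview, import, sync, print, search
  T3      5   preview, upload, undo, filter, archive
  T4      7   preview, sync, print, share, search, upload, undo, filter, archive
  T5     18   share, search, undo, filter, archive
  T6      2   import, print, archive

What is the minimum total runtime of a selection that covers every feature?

9

T4, T6 cover every feature at runtime 7 + 2 = 9.
Any cover uses at least 2 test cases; among all covering selections none totals below 9.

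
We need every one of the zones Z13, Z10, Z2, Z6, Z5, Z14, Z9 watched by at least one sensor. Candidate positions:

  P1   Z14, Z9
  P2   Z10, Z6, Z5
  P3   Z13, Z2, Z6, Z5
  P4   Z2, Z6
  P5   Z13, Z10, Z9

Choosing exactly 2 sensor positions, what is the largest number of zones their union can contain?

Choosing P1, P3 covers {Z13, Z2, Z6, Z5, Z14, Z9} — 6 zones.
No choice of 2 sensor positions does better; here Z10 is left uncovered.

6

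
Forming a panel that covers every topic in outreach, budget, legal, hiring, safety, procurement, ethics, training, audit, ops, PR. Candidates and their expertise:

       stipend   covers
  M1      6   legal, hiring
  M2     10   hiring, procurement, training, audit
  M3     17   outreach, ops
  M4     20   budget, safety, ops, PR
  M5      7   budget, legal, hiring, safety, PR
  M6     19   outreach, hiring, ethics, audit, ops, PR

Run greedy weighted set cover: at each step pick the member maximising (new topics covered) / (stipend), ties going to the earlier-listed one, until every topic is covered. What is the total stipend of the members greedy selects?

Pick 1: M5 adds 5 new (budget, legal, hiring, safety, PR) at stipend 7 (ratio 5/7).
Pick 2: M2 adds 3 new (procurement, training, audit) at stipend 10 (ratio 3/10).
Pick 3: M6 adds 3 new (outreach, ethics, ops) at stipend 19 (ratio 3/19).
Greedy total stipend: 7 + 10 + 19 = 36.

36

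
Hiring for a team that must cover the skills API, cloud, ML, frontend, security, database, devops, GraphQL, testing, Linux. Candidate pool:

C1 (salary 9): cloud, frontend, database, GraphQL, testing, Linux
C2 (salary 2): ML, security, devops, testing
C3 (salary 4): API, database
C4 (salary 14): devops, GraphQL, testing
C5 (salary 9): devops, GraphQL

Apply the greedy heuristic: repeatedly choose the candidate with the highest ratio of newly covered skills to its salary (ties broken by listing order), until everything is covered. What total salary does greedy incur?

Pick 1: C2 adds 4 new (ML, security, devops, testing) at salary 2 (ratio 4/2).
Pick 2: C1 adds 5 new (cloud, frontend, database, GraphQL, Linux) at salary 9 (ratio 5/9).
Pick 3: C3 adds 1 new (API) at salary 4 (ratio 1/4).
Greedy total salary: 2 + 9 + 4 = 15.

15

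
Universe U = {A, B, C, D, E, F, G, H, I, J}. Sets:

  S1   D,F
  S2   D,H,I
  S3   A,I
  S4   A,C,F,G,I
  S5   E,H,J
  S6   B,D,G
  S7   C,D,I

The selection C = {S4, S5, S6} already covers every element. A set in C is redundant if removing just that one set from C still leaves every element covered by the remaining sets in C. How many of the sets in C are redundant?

Drop S4: A, C, F, I uncovered — not redundant.
Drop S5: E, H, J uncovered — not redundant.
Drop S6: B, D uncovered — not redundant.
None of the sets in C is redundant.

0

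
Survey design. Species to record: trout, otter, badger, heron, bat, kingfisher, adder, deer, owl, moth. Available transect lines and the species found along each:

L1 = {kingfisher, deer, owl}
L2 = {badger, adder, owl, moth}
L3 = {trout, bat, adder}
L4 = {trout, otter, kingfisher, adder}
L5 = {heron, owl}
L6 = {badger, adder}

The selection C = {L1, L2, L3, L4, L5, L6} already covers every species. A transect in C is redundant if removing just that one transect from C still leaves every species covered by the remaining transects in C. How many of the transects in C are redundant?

1

Drop L1: deer uncovered — not redundant.
Drop L2: moth uncovered — not redundant.
Drop L3: bat uncovered — not redundant.
Drop L4: otter uncovered — not redundant.
Drop L5: heron uncovered — not redundant.
Drop L6: the rest still cover every species — redundant.
1 redundant: L6.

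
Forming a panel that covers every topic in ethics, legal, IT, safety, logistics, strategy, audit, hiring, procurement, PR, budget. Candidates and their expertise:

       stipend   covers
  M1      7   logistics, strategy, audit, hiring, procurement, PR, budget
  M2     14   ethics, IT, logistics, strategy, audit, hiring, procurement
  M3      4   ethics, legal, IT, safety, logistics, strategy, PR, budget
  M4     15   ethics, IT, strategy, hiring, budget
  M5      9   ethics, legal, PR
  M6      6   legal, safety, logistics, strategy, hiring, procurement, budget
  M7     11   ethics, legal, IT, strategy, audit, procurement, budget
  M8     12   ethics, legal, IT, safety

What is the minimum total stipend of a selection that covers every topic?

11

M1, M3 cover every topic at stipend 7 + 4 = 11.
Any cover uses at least 2 members; among all covering selections none totals below 11.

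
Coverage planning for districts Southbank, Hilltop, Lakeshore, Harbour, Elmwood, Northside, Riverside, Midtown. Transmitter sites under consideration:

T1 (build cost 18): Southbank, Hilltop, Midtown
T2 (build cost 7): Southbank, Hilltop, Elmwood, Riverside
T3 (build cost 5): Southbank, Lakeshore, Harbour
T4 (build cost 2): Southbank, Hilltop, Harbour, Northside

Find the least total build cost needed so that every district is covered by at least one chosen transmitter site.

T1, T2, T3, T4 cover every district at build cost 18 + 7 + 5 + 2 = 32.
Any cover uses at least 4 transmitter sites; among all covering selections none totals below 32.

32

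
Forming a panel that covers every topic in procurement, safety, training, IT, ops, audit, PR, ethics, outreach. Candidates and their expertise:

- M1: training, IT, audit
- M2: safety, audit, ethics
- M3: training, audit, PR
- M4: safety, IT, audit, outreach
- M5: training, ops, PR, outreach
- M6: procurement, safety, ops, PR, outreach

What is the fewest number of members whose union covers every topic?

3

M1, M2, M6 together cover {procurement, safety, training, IT, ops, audit, PR, ethics, outreach} — every topic.
No 2 of the 6 members cover everything (all 15 pairs fall short), so 3 is minimum.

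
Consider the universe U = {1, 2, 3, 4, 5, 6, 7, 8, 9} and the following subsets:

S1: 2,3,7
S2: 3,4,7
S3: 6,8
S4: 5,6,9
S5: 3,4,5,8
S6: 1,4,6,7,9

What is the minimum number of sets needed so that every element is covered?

3

S1, S5, S6 together cover {1, 2, 3, 4, 5, 6, 7, 8, 9} — every element.
No 2 of the 6 sets cover everything (all 15 pairs fall short), so 3 is minimum.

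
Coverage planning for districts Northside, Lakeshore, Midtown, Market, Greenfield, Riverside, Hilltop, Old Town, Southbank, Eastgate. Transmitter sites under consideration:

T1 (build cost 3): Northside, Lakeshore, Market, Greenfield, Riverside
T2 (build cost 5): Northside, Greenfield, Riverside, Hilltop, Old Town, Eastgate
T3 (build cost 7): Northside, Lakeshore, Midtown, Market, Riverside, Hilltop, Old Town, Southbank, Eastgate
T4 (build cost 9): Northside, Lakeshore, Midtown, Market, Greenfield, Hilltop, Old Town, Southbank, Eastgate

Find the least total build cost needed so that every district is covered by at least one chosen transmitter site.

T1, T3 cover every district at build cost 3 + 7 = 10.
Any cover uses at least 2 transmitter sites; among all covering selections none totals below 10.

10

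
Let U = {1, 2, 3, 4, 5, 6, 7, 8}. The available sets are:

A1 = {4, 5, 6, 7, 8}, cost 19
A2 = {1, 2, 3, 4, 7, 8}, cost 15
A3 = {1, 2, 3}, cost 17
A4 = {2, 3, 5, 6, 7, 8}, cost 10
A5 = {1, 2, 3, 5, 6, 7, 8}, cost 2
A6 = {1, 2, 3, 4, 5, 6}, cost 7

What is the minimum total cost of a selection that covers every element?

A5, A6 cover every element at cost 2 + 7 = 9.
Any cover uses at least 2 sets; among all covering selections none totals below 9.

9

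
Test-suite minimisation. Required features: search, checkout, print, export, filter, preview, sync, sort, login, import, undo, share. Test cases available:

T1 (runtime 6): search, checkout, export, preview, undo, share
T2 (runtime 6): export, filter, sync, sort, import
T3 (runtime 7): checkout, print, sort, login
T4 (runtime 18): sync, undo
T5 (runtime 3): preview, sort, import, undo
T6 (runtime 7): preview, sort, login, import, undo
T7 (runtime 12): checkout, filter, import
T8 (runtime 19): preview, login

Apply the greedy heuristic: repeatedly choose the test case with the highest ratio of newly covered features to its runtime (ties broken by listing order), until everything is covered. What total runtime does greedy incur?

22

Pick 1: T5 adds 4 new (preview, sort, import, undo) at runtime 3 (ratio 4/3).
Pick 2: T1 adds 4 new (search, checkout, export, share) at runtime 6 (ratio 4/6).
Pick 3: T2 adds 2 new (filter, sync) at runtime 6 (ratio 2/6).
Pick 4: T3 adds 2 new (print, login) at runtime 7 (ratio 2/7).
Greedy total runtime: 3 + 6 + 6 + 7 = 22. (The true optimum is 19, so greedy overshoots here.)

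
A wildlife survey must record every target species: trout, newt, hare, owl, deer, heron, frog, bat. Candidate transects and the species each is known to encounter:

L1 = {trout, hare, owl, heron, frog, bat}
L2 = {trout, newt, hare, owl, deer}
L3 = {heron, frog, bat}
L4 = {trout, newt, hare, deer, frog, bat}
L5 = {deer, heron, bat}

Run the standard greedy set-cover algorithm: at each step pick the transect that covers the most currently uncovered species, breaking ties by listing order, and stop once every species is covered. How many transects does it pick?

2

Pick 1: L1 covers 6 new species (trout, hare, owl, heron, frog, bat).
Pick 2: L2 covers 2 new species (newt, deer).
Greedy uses 2 transects.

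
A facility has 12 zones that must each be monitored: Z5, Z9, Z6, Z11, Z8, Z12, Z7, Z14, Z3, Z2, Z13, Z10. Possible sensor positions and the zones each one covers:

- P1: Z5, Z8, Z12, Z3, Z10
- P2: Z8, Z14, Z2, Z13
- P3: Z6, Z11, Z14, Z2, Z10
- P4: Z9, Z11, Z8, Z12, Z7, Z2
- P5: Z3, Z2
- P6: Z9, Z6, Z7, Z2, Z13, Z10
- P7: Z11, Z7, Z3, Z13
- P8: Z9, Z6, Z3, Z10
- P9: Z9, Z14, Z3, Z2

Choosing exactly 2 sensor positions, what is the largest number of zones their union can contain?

10

Choosing P1, P6 covers {Z5, Z9, Z6, Z8, Z12, Z7, Z3, Z2, Z13, Z10} — 10 zones.
No choice of 2 sensor positions does better; here Z11, Z14 are left uncovered.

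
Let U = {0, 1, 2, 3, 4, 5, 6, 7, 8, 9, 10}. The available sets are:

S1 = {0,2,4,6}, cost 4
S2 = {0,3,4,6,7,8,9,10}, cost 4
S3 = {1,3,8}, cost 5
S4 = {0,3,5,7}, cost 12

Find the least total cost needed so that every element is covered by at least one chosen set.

25

S1, S2, S3, S4 cover every element at cost 4 + 4 + 5 + 12 = 25.
Any cover uses at least 4 sets; among all covering selections none totals below 25.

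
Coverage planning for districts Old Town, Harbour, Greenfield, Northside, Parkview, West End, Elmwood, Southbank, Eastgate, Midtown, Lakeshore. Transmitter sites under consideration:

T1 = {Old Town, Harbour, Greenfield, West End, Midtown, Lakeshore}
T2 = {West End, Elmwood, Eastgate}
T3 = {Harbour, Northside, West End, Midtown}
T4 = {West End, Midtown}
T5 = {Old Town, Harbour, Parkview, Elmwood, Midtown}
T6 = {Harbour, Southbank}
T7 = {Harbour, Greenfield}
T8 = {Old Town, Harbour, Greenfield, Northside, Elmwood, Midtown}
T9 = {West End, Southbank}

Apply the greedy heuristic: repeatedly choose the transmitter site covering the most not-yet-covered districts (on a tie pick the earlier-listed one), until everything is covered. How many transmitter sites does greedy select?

5

Pick 1: T1 covers 6 new districts (Old Town, Harbour, Greenfield, West End, Midtown, Lakeshore).
Pick 2: T2 covers 2 new districts (Elmwood, Eastgate).
Pick 3: T3 covers 1 new districts (Northside).
Pick 4: T5 covers 1 new districts (Parkview).
Pick 5: T6 covers 1 new districts (Southbank).
Greedy uses 5 transmitter sites.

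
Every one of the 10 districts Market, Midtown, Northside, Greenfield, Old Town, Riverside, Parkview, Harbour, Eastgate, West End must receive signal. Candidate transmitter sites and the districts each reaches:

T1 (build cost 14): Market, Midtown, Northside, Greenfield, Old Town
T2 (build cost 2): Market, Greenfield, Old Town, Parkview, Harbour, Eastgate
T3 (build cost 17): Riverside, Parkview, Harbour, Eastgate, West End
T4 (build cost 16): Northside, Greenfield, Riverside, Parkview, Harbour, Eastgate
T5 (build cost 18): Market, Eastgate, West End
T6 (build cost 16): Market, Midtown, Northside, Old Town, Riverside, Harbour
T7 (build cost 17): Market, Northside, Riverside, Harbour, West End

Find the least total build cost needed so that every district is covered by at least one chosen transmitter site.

31

T1, T3 cover every district at build cost 14 + 17 = 31.
Any cover uses at least 2 transmitter sites; among all covering selections none totals below 31.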